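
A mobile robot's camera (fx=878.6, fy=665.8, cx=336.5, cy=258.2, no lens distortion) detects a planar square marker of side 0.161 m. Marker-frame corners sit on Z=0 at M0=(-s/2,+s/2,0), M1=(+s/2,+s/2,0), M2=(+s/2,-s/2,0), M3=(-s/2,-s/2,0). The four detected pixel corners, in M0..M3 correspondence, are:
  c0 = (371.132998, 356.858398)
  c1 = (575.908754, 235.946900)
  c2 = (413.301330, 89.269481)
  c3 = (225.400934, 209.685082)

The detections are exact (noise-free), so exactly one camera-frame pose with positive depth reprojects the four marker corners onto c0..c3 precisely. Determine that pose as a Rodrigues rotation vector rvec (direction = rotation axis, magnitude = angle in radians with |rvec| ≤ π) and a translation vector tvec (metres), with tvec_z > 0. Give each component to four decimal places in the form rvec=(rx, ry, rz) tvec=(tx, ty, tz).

Intrinsics K: fx=878.6, fy=665.8, cx=336.5, cy=258.2
Marker side s = 0.161 m; corners in marker frame (Z=0):
  M0 = (-0.0805, +0.0805, 0)
  M1 = (+0.0805, +0.0805, 0)
  M2 = (+0.0805, -0.0805, 0)
  M3 = (-0.0805, -0.0805, 0)
Detected image corners:
  c0 = (371.132998, 356.858398) px
  c1 = (575.908754, 235.946900) px
  c2 = (413.301330, 89.269481) px
  c3 = (225.400934, 209.685082) px
Planar DLT: solve 8×8 A·h = b for H (H[2,2]=1):
  H  [+1117.46440 +823.87203 +392.35424]
  H  [-806.00363 +838.02366 +222.19407]
  H  [-0.25380 -0.33456 +1.00000]
B = K⁻¹H; ‖b₁‖=1.782039, ‖b₂‖=1.782039; λ = 2/(‖b₁‖+‖b₂‖) = 0.561155, sign → tz>0 ⇒ λ=+0.561155
r₁ = λ·B[:,0] = (+0.76826,-0.62409,-0.14242); r₂ = λ·B[:,1] = (+0.59810,+0.77912,-0.18774)
r₃ = r₁×r₂ = (+0.22813,+0.05905,+0.97184); SVD([r₁ r₂ r₃]) → R = UVᵀ:
  R  [+0.76826 +0.59810 +0.22813]
  R  [-0.62409 +0.77912 +0.05905]
  R  [-0.14242 -0.18774 +0.97184]
t = (+0.03567, -0.03035, +0.56115) m
tr R = 2.519217; θ = arccos((tr R − 1)/2) = 0.708085 rad = 40.570°
axis k = ((R−Rᵀ)₃₂, (R−Rᵀ)₁₃, (R−Rᵀ)₂₁) / (2 sinθ) = (-0.189731, +0.284873, -0.939601)
rvec = θ·k = (-0.134346, +0.201714, -0.665317)

rvec=(-0.1343, 0.2017, -0.6653) tvec=(0.0357, -0.0303, 0.5612)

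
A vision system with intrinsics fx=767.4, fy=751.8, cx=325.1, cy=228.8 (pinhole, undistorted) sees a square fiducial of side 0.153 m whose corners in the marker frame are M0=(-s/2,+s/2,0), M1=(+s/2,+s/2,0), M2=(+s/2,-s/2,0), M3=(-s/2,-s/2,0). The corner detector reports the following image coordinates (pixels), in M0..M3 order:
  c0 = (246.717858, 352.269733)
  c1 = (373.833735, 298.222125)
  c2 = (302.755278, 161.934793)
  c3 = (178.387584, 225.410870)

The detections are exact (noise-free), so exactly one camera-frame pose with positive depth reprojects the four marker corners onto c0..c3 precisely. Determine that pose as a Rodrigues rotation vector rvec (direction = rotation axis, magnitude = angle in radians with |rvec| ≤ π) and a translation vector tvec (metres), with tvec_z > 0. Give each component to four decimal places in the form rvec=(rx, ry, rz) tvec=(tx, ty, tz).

rvec=(0.1503, 0.3139, -0.4564) tvec=(-0.0519, 0.0331, 0.7744)

Intrinsics K: fx=767.4, fy=751.8, cx=325.1, cy=228.8
Marker side s = 0.153 m; corners in marker frame (Z=0):
  M0 = (-0.0765, +0.0765, 0)
  M1 = (+0.0765, +0.0765, 0)
  M2 = (+0.0765, -0.0765, 0)
  M3 = (-0.0765, -0.0765, 0)
Detected image corners:
  c0 = (246.717858, 352.269733) px
  c1 = (373.833735, 298.222125) px
  c2 = (302.755278, 161.934793) px
  c3 = (178.387584, 225.410870) px
Planar DLT: solve 8×8 A·h = b for H (H[2,2]=1):
  H  [+704.42259 +481.07368 +273.62163]
  H  [-494.51751 +883.23767 +260.88924]
  H  [-0.42656 +0.09361 +1.00000]
B = K⁻¹H; ‖b₁‖=1.291395, ‖b₂‖=1.291395; λ = 2/(‖b₁‖+‖b₂‖) = 0.774356, sign → tz>0 ⇒ λ=+0.774356
r₁ = λ·B[:,0] = (+0.85074,-0.40883,-0.33031); r₂ = λ·B[:,1] = (+0.45473,+0.88768,+0.07249)
r₃ = r₁×r₂ = (+0.26357,-0.21187,+0.94109); SVD([r₁ r₂ r₃]) → R = UVᵀ:
  R  [+0.85074 +0.45473 +0.26357]
  R  [-0.40883 +0.88768 -0.21187]
  R  [-0.33031 +0.07249 +0.94109]
t = (-0.05195, +0.03305, +0.77436) m
tr R = 2.679501; θ = arccos((tr R − 1)/2) = 0.573972 rad = 32.886°
axis k = ((R−Rᵀ)₃₂, (R−Rᵀ)₁₃, (R−Rᵀ)₂₁) / (2 sinθ) = (+0.261851, +0.546875, -0.795212)
rvec = θ·k = (+0.150295, +0.313891, -0.456430)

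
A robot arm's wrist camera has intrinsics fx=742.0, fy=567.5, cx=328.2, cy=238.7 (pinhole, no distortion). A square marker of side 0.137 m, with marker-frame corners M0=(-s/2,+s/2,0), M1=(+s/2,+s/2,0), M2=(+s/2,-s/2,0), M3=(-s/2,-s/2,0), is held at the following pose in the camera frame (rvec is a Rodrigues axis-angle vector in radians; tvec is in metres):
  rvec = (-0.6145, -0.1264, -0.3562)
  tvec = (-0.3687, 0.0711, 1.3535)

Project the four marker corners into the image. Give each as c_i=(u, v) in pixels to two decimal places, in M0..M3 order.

Intrinsics K: fx=742.0, fy=567.5, cx=328.2, cy=238.7
Marker side s = 0.137 m; corners in marker frame (Z=0):
  M0 = (-0.0685, +0.0685, 0)
  M1 = (+0.0685, +0.0685, 0)
  M2 = (+0.0685, -0.0685, 0)
  M3 = (-0.0685, -0.0685, 0)
rvec = (-0.6145, -0.1264, -0.3562), |rvec| = θ = 0.72143 rad = 41.335°
Rodrigues: sinθ=0.66046, 1−cosθ=0.24914; R = I + sinθ·[k]× + (1−cosθ)·[k]×²:
    [+0.93162 +0.36328 -0.01094]
    [-0.28891 +0.75851 +0.58412]
    [+0.22049 -0.54101 +0.81160]
t = (-0.3687, 0.0711, 1.3535) m
M0: Pc = R·M0+t = (-0.40763, +0.14285, +1.30134); u = 742.0·(-0.40763)/1.30134 + 328.2 = 95.7756, v = 567.5·(+0.14285)/1.30134 + 238.7 = 300.9948
M1: Pc = R·M1+t = (-0.28000, +0.10327, +1.33154); u = 742.0·(-0.28000)/1.33154 + 328.2 = 172.1708, v = 567.5·(+0.10327)/1.33154 + 238.7 = 282.7121
M2: Pc = R·M2+t = (-0.32977, -0.00065, +1.40566); u = 742.0·(-0.32977)/1.40566 + 328.2 = 154.1268, v = 567.5·(-0.00065)/1.40566 + 238.7 = 238.4382
M3: Pc = R·M3+t = (-0.45740, +0.03893, +1.37546); u = 742.0·(-0.45740)/1.37546 + 328.2 = 81.4520, v = 567.5·(+0.03893)/1.37546 + 238.7 = 254.7633

c0=(95.78, 300.99) c1=(172.17, 282.71) c2=(154.13, 238.44) c3=(81.45, 254.76)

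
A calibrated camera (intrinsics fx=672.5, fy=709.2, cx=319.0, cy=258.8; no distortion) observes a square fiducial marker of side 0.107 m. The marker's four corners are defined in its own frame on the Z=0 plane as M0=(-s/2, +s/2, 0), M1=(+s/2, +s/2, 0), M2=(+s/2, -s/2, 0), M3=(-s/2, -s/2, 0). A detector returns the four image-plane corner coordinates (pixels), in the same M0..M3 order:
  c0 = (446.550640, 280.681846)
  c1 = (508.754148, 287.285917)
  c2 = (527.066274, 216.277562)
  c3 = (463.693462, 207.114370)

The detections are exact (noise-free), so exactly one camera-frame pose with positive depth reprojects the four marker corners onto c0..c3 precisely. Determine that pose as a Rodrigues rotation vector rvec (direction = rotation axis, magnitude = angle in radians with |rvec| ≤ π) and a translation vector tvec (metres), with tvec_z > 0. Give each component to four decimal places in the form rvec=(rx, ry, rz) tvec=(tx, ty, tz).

Intrinsics K: fx=672.5, fy=709.2, cx=319.0, cy=258.8
Marker side s = 0.107 m; corners in marker frame (Z=0):
  M0 = (-0.0535, +0.0535, 0)
  M1 = (+0.0535, +0.0535, 0)
  M2 = (+0.0535, -0.0535, 0)
  M3 = (-0.0535, -0.0535, 0)
Detected image corners:
  c0 = (446.550640, 280.681846) px
  c1 = (508.754148, 287.285917) px
  c2 = (527.066274, 216.277562) px
  c3 = (463.693462, 207.114370) px
Planar DLT: solve 8×8 A·h = b for H (H[2,2]=1):
  H  [+733.92980 -39.52898 +486.90126]
  H  [+148.49929 +739.70168 +248.40547]
  H  [+0.30256 +0.25947 +1.00000]
B = K⁻¹H; ‖b₁‖=0.999857, ‖b₂‖=0.999857; λ = 2/(‖b₁‖+‖b₂‖) = 1.000143, sign → tz>0 ⇒ λ=+1.000143
r₁ = λ·B[:,0] = (+0.94796,+0.09899,+0.30260); r₂ = λ·B[:,1] = (-0.18189,+0.94846,+0.25951)
r₃ = r₁×r₂ = (-0.26132,-0.30104,+0.91711); SVD([r₁ r₂ r₃]) → R = UVᵀ:
  R  [+0.94796 -0.18189 -0.26132]
  R  [+0.09899 +0.94846 -0.30104]
  R  [+0.30260 +0.25951 +0.91711]
t = (+0.24970, -0.01466, +1.00014) m
tr R = 2.813528; θ = arccos((tr R − 1)/2) = 0.435252 rad = 24.938°
axis k = ((R−Rᵀ)₃₂, (R−Rᵀ)₁₃, (R−Rᵀ)₂₁) / (2 sinθ) = (+0.664729, -0.668725, +0.333081)
rvec = θ·k = (+0.289324, -0.291064, +0.144974)

rvec=(0.2893, -0.2911, 0.1450) tvec=(0.2497, -0.0147, 1.0001)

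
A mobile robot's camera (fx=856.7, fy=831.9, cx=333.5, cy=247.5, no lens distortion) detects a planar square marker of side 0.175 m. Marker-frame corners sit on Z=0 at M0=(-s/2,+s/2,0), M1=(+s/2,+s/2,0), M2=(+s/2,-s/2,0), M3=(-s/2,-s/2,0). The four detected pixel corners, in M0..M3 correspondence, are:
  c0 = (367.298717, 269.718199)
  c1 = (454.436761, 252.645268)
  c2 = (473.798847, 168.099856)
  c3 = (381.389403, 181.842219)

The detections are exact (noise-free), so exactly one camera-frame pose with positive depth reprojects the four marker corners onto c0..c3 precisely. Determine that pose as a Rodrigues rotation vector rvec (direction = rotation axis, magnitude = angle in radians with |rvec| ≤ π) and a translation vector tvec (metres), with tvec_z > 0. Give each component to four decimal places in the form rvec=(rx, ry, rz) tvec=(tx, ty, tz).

rvec=(0.6059, -0.4688, -0.0343) tvec=(0.1442, -0.0483, 1.4266)

Intrinsics K: fx=856.7, fy=831.9, cx=333.5, cy=247.5
Marker side s = 0.175 m; corners in marker frame (Z=0):
  M0 = (-0.0875, +0.0875, 0)
  M1 = (+0.0875, +0.0875, 0)
  M2 = (+0.0875, -0.0875, 0)
  M3 = (-0.0875, -0.0875, 0)
Detected image corners:
  c0 = (367.298717, 269.718199) px
  c1 = (454.436761, 252.645268) px
  c2 = (473.798847, 168.099856) px
  c3 = (381.389403, 181.842219) px
Planar DLT: solve 8×8 A·h = b for H (H[2,2]=1):
  H  [+634.22248 +67.38768 +420.08636]
  H  [-25.03954 +577.36234 +219.35025]
  H  [+0.29040 +0.38964 +1.00000]
B = K⁻¹H; ‖b₁‖=0.700970, ‖b₂‖=0.700970; λ = 2/(‖b₁‖+‖b₂‖) = 1.426595, sign → tz>0 ⇒ λ=+1.426595
r₁ = λ·B[:,0] = (+0.89485,-0.16619,+0.41428); r₂ = λ·B[:,1] = (-0.10417,+0.82472,+0.55586)
r₃ = r₁×r₂ = (-0.43404,-0.54057,+0.72069); SVD([r₁ r₂ r₃]) → R = UVᵀ:
  R  [+0.89485 -0.10417 -0.43404]
  R  [-0.16619 +0.82472 -0.54057]
  R  [+0.41428 +0.55586 +0.72069]
t = (+0.14419, -0.04827, +1.42659) m
tr R = 2.440260; θ = arccos((tr R − 1)/2) = 0.766806 rad = 43.935°
axis k = ((R−Rᵀ)₃₂, (R−Rᵀ)₁₃, (R−Rᵀ)₂₁) / (2 sinθ) = (+0.790117, -0.611325, -0.044693)
rvec = θ·k = (+0.605867, -0.468768, -0.034271)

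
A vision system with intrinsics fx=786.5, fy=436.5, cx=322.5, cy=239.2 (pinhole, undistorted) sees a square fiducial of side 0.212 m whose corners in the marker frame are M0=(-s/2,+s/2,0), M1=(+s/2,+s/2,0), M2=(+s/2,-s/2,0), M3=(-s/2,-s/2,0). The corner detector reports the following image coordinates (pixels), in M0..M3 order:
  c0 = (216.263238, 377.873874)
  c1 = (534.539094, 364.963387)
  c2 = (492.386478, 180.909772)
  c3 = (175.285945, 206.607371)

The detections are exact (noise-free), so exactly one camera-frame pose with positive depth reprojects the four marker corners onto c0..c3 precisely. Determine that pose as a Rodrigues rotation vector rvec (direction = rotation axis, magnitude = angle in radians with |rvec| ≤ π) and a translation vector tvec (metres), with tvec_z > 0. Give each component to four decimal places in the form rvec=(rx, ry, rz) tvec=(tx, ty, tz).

rvec=(0.0250, 0.1736, -0.1281) tvec=(0.0174, 0.0520, 0.5164)

Intrinsics K: fx=786.5, fy=436.5, cx=322.5, cy=239.2
Marker side s = 0.212 m; corners in marker frame (Z=0):
  M0 = (-0.1060, +0.1060, 0)
  M1 = (+0.1060, +0.1060, 0)
  M2 = (+0.1060, -0.1060, 0)
  M3 = (-0.1060, -0.1060, 0)
Detected image corners:
  c0 = (216.263238, 377.873874) px
  c1 = (534.539094, 364.963387) px
  c2 = (492.386478, 180.909772) px
  c3 = (175.285945, 206.607371) px
Planar DLT: solve 8×8 A·h = b for H (H[2,2]=1):
  H  [+1379.16662 +205.39166 +349.00950]
  H  [-186.09572 +844.45721 +283.18337]
  H  [-0.33662 +0.02659 +1.00000]
B = K⁻¹H; ‖b₁‖=1.936460, ‖b₂‖=1.936460; λ = 2/(‖b₁‖+‖b₂‖) = 0.516406, sign → tz>0 ⇒ λ=+0.516406
r₁ = λ·B[:,0] = (+0.97682,-0.12490,-0.17383); r₂ = λ·B[:,1] = (+0.12923,+0.99152,+0.01373)
r₃ = r₁×r₂ = (+0.17064,-0.03588,+0.98468); SVD([r₁ r₂ r₃]) → R = UVᵀ:
  R  [+0.97682 +0.12923 +0.17064]
  R  [-0.12490 +0.99152 -0.03588]
  R  [-0.17383 +0.01373 +0.98468]
t = (+0.01741, +0.05204, +0.51641) m
tr R = 2.953022; θ = arccos((tr R − 1)/2) = 0.217170 rad = 12.443°
axis k = ((R−Rᵀ)₃₂, (R−Rᵀ)₁₃, (R−Rᵀ)₂₁) / (2 sinθ) = (+0.115118, +0.799360, -0.589721)
rvec = θ·k = (+0.025000, +0.173597, -0.128070)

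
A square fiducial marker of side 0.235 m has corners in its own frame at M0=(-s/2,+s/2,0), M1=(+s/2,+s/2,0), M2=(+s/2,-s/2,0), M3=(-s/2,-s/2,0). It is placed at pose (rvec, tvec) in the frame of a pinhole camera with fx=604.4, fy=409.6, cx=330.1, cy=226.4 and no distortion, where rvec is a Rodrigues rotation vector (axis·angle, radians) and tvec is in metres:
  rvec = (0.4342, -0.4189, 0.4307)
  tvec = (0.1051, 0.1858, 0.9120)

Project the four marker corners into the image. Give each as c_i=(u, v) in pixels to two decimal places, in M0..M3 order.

c0=(297.31, 339.43) c1=(418.04, 356.26) c2=(498.02, 281.47) c3=(377.37, 253.06)

Intrinsics K: fx=604.4, fy=409.6, cx=330.1, cy=226.4
Marker side s = 0.235 m; corners in marker frame (Z=0):
  M0 = (-0.1175, +0.1175, 0)
  M1 = (+0.1175, +0.1175, 0)
  M2 = (+0.1175, -0.1175, 0)
  M3 = (-0.1175, -0.1175, 0)
rvec = (0.4342, -0.4189, 0.4307), |rvec| = θ = 0.74129 rad = 42.473°
Rodrigues: sinθ=0.67524, 1−cosθ=0.26240; R = I + sinθ·[k]× + (1−cosθ)·[k]×²:
    [+0.82763 -0.47918 -0.29227]
    [+0.30547 +0.82139 -0.48167]
    [+0.47088 +0.30936 +0.82618]
t = (0.1051, 0.1858, 0.9120) m
M0: Pc = R·M0+t = (-0.04845, +0.24642, +0.89302); u = 604.4·(-0.04845)/0.89302 + 330.1 = 297.3093, v = 409.6·(+0.24642)/0.89302 + 226.4 = 339.4253
M1: Pc = R·M1+t = (+0.14604, +0.31821, +1.00368); u = 604.4·(+0.14604)/1.00368 + 330.1 = 418.0447, v = 409.6·(+0.31821)/1.00368 + 226.4 = 356.2597
M2: Pc = R·M2+t = (+0.25865, +0.12518, +0.93098); u = 604.4·(+0.25865)/0.93098 + 330.1 = 498.0177, v = 409.6·(+0.12518)/0.93098 + 226.4 = 281.4747
M3: Pc = R·M3+t = (+0.06416, +0.05339, +0.82032); u = 604.4·(+0.06416)/0.82032 + 330.1 = 377.3702, v = 409.6·(+0.05339)/0.82032 + 226.4 = 253.0603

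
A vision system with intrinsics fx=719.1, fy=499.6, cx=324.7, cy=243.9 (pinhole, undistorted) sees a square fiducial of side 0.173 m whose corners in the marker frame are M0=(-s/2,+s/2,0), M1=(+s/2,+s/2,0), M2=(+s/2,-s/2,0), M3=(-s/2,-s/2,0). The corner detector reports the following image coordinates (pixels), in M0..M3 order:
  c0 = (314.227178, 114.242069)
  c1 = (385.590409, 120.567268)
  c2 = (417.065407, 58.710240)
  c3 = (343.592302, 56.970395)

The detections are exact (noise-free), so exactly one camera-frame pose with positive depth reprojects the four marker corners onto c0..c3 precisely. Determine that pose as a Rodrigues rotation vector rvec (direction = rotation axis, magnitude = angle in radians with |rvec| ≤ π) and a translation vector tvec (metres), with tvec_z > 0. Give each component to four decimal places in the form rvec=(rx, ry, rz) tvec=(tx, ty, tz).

Intrinsics K: fx=719.1, fy=499.6, cx=324.7, cy=243.9
Marker side s = 0.173 m; corners in marker frame (Z=0):
  M0 = (-0.0865, +0.0865, 0)
  M1 = (+0.0865, +0.0865, 0)
  M2 = (+0.0865, -0.0865, 0)
  M3 = (-0.0865, -0.0865, 0)
Detected image corners:
  c0 = (314.227178, 114.242069) px
  c1 = (385.590409, 120.567268) px
  c2 = (417.065407, 58.710240) px
  c3 = (343.592302, 56.970395) px
Planar DLT: solve 8×8 A·h = b for H (H[2,2]=1):
  H  [+256.58601 -182.17615 +363.75261]
  H  [-15.59473 +342.21680 +87.49873]
  H  [-0.44376 -0.01800 +1.00000]
B = K⁻¹H; ‖b₁‖=0.736049, ‖b₂‖=0.736049; λ = 2/(‖b₁‖+‖b₂‖) = 1.358606, sign → tz>0 ⇒ λ=+1.358606
r₁ = λ·B[:,0] = (+0.75700,+0.25192,-0.60290); r₂ = λ·B[:,1] = (-0.33315,+0.94256,-0.02445)
r₃ = r₁×r₂ = (+0.56210,+0.21936,+0.79744); SVD([r₁ r₂ r₃]) → R = UVᵀ:
  R  [+0.75700 -0.33315 +0.56210]
  R  [+0.25192 +0.94256 +0.21936]
  R  [-0.60290 -0.02445 +0.79744]
t = (+0.07378, -0.42532, +1.35861) m
tr R = 2.497004; θ = arccos((tr R − 1)/2) = 0.724996 rad = 41.539°
axis k = ((R−Rᵀ)₃₂, (R−Rᵀ)₁₃, (R−Rᵀ)₂₁) / (2 sinθ) = (-0.183838, +0.878408, +0.441139)
rvec = θ·k = (-0.133282, +0.636842, +0.319824)

rvec=(-0.1333, 0.6368, 0.3198) tvec=(0.0738, -0.4253, 1.3586)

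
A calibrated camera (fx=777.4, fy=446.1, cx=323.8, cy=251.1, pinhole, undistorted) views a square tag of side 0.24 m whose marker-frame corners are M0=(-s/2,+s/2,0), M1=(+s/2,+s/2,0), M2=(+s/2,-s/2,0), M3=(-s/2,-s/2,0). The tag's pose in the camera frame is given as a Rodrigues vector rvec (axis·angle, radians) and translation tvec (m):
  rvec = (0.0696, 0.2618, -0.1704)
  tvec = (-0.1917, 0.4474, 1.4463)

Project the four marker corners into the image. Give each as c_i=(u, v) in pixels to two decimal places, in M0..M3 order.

c0=(174.60, 426.84) c1=(292.97, 422.71) c2=(269.36, 349.36) c3=(151.10, 356.67)

Intrinsics K: fx=777.4, fy=446.1, cx=323.8, cy=251.1
Marker side s = 0.24 m; corners in marker frame (Z=0):
  M0 = (-0.1200, +0.1200, 0)
  M1 = (+0.1200, +0.1200, 0)
  M2 = (+0.1200, -0.1200, 0)
  M3 = (-0.1200, -0.1200, 0)
rvec = (0.0696, 0.2618, -0.1704), |rvec| = θ = 0.32003 rad = 18.336°
Rodrigues: sinθ=0.31460, 1−cosθ=0.05077; R = I + sinθ·[k]× + (1−cosθ)·[k]×²:
    [+0.95163 +0.17654 +0.25147]
    [-0.15847 +0.98320 -0.09053]
    [-0.26323 +0.04630 +0.96362]
t = (-0.1917, 0.4474, 1.4463) m
M0: Pc = R·M0+t = (-0.28471, +0.58440, +1.48344); u = 777.4·(-0.28471)/1.48344 + 323.8 = 174.5972, v = 446.1·(+0.58440)/1.48344 + 251.1 = 426.8406
M1: Pc = R·M1+t = (-0.05632, +0.54637, +1.42027); u = 777.4·(-0.05632)/1.42027 + 323.8 = 292.9726, v = 446.1·(+0.54637)/1.42027 + 251.1 = 422.7117
M2: Pc = R·M2+t = (-0.09869, +0.31040, +1.40916); u = 777.4·(-0.09869)/1.40916 + 323.8 = 269.3552, v = 446.1·(+0.31040)/1.40916 + 251.1 = 349.3637
M3: Pc = R·M3+t = (-0.32708, +0.34843, +1.47233); u = 777.4·(-0.32708)/1.47233 + 323.8 = 151.0998, v = 446.1·(+0.34843)/1.47233 + 251.1 = 356.6711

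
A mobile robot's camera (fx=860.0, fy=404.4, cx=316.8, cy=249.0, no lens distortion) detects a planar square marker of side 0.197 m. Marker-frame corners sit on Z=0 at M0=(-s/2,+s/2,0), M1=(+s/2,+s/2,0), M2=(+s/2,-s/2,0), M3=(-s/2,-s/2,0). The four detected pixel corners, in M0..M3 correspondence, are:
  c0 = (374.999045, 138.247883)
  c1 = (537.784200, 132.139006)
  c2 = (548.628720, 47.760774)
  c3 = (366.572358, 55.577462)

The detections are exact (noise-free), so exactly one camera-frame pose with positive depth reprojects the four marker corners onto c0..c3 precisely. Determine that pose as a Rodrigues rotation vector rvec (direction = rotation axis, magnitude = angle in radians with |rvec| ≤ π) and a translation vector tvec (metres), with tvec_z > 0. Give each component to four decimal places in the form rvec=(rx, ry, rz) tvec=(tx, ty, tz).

rvec=(0.5992, 0.0351, -0.0794) tvec=(0.1610, -0.3755, 0.9911)

Intrinsics K: fx=860.0, fy=404.4, cx=316.8, cy=249.0
Marker side s = 0.197 m; corners in marker frame (Z=0):
  M0 = (-0.0985, +0.0985, 0)
  M1 = (+0.0985, +0.0985, 0)
  M2 = (+0.0985, -0.0985, 0)
  M3 = (-0.0985, -0.0985, 0)
Detected image corners:
  c0 = (374.999045, 138.247883) px
  c1 = (537.784200, 132.139006) px
  c2 = (548.628720, 47.760774) px
  c3 = (366.572358, 55.577462) px
Planar DLT: solve 8×8 A·h = b for H (H[2,2]=1):
  H  [+846.66753 +253.23255 +456.48230]
  H  [-40.38353 +476.92868 +95.78288]
  H  [-0.05653 +0.56696 +1.00000]
B = K⁻¹H; ‖b₁‖=1.009008, ‖b₂‖=1.009008; λ = 2/(‖b₁‖+‖b₂‖) = 0.991072, sign → tz>0 ⇒ λ=+0.991072
r₁ = λ·B[:,0] = (+0.99635,-0.06447,-0.05602); r₂ = λ·B[:,1] = (+0.08484,+0.82285,+0.56189)
r₃ = r₁×r₂ = (+0.00987,-0.56459,+0.82531); SVD([r₁ r₂ r₃]) → R = UVᵀ:
  R  [+0.99635 +0.08484 +0.00987]
  R  [-0.06447 +0.82285 -0.56459]
  R  [-0.05602 +0.56189 +0.82531]
t = (+0.16097, -0.37549, +0.99107) m
tr R = 2.644501; θ = arccos((tr R − 1)/2) = 0.605442 rad = 34.689°
axis k = ((R−Rᵀ)₃₂, (R−Rᵀ)₁₃, (R−Rᵀ)₂₁) / (2 sinθ) = (+0.989667, +0.057892, -0.131179)
rvec = θ·k = (+0.599186, +0.035050, -0.079421)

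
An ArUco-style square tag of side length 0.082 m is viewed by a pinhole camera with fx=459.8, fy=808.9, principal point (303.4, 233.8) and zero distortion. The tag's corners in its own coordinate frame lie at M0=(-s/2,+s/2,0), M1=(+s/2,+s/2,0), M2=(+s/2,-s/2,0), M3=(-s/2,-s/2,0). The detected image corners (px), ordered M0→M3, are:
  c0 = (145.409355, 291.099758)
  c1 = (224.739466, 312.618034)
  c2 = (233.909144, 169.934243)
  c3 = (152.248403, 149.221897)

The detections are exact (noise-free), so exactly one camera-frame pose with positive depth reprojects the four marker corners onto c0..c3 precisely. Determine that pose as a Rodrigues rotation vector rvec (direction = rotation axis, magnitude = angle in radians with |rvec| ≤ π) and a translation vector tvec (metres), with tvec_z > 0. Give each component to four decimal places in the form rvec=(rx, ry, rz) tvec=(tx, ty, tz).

rvec=(0.1523, 0.0659, 0.1417) tvec=(-0.1137, -0.0012, 0.4564)

Intrinsics K: fx=459.8, fy=808.9, cx=303.4, cy=233.8
Marker side s = 0.082 m; corners in marker frame (Z=0):
  M0 = (-0.0410, +0.0410, 0)
  M1 = (+0.0410, +0.0410, 0)
  M2 = (+0.0410, -0.0410, 0)
  M3 = (-0.0410, -0.0410, 0)
Detected image corners:
  c0 = (145.409355, 291.099758) px
  c1 = (224.739466, 312.618034) px
  c2 = (233.909144, 169.934243) px
  c3 = (152.248403, 149.221897) px
Planar DLT: solve 8×8 A·h = b for H (H[2,2]=1):
  H  [+958.81802 -33.03371 +188.82306]
  H  [+229.95278 +1813.82636 +231.66183]
  H  [-0.11971 +0.34119 +1.00000]
B = K⁻¹H; ‖b₁‖=2.190924, ‖b₂‖=2.190924; λ = 2/(‖b₁‖+‖b₂‖) = 0.456428, sign → tz>0 ⇒ λ=+0.456428
r₁ = λ·B[:,0] = (+0.98784,+0.14555,-0.05464); r₂ = λ·B[:,1] = (-0.13555,+0.97846,+0.15573)
r₃ = r₁×r₂ = (+0.07613,-0.14643,+0.98629); SVD([r₁ r₂ r₃]) → R = UVᵀ:
  R  [+0.98784 -0.13555 +0.07613]
  R  [+0.14555 +0.97846 -0.14643]
  R  [-0.05464 +0.15573 +0.98629]
t = (-0.11374, -0.00121, +0.45643) m
tr R = 2.952585; θ = arccos((tr R − 1)/2) = 0.218183 rad = 12.501°
axis k = ((R−Rᵀ)₃₂, (R−Rᵀ)₁₃, (R−Rᵀ)₂₁) / (2 sinθ) = (+0.697962, +0.302066, +0.649311)
rvec = θ·k = (+0.152283, +0.065906, +0.141669)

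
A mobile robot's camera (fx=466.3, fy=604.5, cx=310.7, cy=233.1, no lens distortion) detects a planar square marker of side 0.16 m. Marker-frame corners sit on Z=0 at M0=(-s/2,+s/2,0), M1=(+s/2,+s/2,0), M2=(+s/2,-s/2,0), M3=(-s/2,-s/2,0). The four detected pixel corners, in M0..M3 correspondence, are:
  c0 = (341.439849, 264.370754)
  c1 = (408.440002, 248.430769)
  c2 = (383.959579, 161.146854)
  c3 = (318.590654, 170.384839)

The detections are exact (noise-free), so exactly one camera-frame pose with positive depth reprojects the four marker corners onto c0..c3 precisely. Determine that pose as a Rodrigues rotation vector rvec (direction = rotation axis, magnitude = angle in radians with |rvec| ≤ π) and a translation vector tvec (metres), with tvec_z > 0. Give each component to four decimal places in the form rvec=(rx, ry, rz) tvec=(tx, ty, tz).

Intrinsics K: fx=466.3, fy=604.5, cx=310.7, cy=233.1
Marker side s = 0.16 m; corners in marker frame (Z=0):
  M0 = (-0.0800, +0.0800, 0)
  M1 = (+0.0800, +0.0800, 0)
  M2 = (+0.0800, -0.0800, 0)
  M3 = (-0.0800, -0.0800, 0)
Detected image corners:
  c0 = (341.439849, 264.370754) px
  c1 = (408.440002, 248.430769) px
  c2 = (383.959579, 161.146854) px
  c3 = (318.590654, 170.384839) px
Planar DLT: solve 8×8 A·h = b for H (H[2,2]=1):
  H  [+566.00038 +37.62538 +363.93124]
  H  [+10.46367 +501.55684 +209.76907]
  H  [+0.41991 -0.30418 +1.00000]
B = K⁻¹H; ‖b₁‖=1.034231, ‖b₂‖=1.034231; λ = 2/(‖b₁‖+‖b₂‖) = 0.966902, sign → tz>0 ⇒ λ=+0.966902
r₁ = λ·B[:,0] = (+0.90311,-0.13982,+0.40601); r₂ = λ·B[:,1] = (+0.27399,+0.91566,-0.29411)
r₃ = r₁×r₂ = (-0.33064,+0.37686,+0.86525); SVD([r₁ r₂ r₃]) → R = UVᵀ:
  R  [+0.90311 +0.27399 -0.33064]
  R  [-0.13982 +0.91566 +0.37686]
  R  [+0.40601 -0.29411 +0.86525]
t = (+0.11038, -0.03732, +0.96690) m
tr R = 2.684014; θ = arccos((tr R − 1)/2) = 0.569803 rad = 32.647°
axis k = ((R−Rᵀ)₃₂, (R−Rᵀ)₁₃, (R−Rᵀ)₂₁) / (2 sinθ) = (-0.621887, -0.682755, -0.383539)
rvec = θ·k = (-0.354353, -0.389036, -0.218542)

rvec=(-0.3544, -0.3890, -0.2185) tvec=(0.1104, -0.0373, 0.9669)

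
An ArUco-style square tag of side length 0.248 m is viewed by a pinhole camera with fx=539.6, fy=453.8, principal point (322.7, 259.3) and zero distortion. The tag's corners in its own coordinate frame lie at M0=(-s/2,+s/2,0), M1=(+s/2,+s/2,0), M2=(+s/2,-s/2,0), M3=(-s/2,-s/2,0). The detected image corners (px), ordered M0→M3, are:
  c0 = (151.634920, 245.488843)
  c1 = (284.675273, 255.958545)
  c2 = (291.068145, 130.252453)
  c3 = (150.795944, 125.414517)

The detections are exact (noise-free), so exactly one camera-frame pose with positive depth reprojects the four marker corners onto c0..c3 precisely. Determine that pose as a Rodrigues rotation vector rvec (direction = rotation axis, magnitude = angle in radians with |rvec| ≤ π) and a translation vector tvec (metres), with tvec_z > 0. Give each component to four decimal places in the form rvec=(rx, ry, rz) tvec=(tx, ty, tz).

Intrinsics K: fx=539.6, fy=453.8, cx=322.7, cy=259.3
Marker side s = 0.248 m; corners in marker frame (Z=0):
  M0 = (-0.1240, +0.1240, 0)
  M1 = (+0.1240, +0.1240, 0)
  M2 = (+0.1240, -0.1240, 0)
  M3 = (-0.1240, -0.1240, 0)
Detected image corners:
  c0 = (151.634920, 245.488843) px
  c1 = (284.675273, 255.958545) px
  c2 = (291.068145, 130.252453) px
  c3 = (150.795944, 125.414517) px
Planar DLT: solve 8×8 A·h = b for H (H[2,2]=1):
  H  [+507.22286 +35.12548 +217.83138]
  H  [-6.28776 +534.87520 +190.77992]
  H  [-0.19783 +0.20937 +1.00000]
B = K⁻¹H; ‖b₁‖=1.081196, ‖b₂‖=1.081196; λ = 2/(‖b₁‖+‖b₂‖) = 0.924901, sign → tz>0 ⇒ λ=+0.924901
r₁ = λ·B[:,0] = (+0.97883,+0.09173,-0.18297); r₂ = λ·B[:,1] = (-0.05560,+0.97950,+0.19364)
r₃ = r₁×r₂ = (+0.19698,-0.17937,+0.96386); SVD([r₁ r₂ r₃]) → R = UVᵀ:
  R  [+0.97883 -0.05560 +0.19698]
  R  [+0.09173 +0.97950 -0.17937]
  R  [-0.18297 +0.19364 +0.96386]
t = (-0.17975, -0.13965, +0.92490) m
tr R = 2.922183; θ = arccos((tr R − 1)/2) = 0.279870 rad = 16.035°
axis k = ((R−Rᵀ)₃₂, (R−Rᵀ)₁₃, (R−Rᵀ)₂₁) / (2 sinθ) = (+0.675187, +0.687751, +0.266685)
rvec = θ·k = (+0.188965, +0.192481, +0.074637)

rvec=(0.1890, 0.1925, 0.0746) tvec=(-0.1798, -0.1397, 0.9249)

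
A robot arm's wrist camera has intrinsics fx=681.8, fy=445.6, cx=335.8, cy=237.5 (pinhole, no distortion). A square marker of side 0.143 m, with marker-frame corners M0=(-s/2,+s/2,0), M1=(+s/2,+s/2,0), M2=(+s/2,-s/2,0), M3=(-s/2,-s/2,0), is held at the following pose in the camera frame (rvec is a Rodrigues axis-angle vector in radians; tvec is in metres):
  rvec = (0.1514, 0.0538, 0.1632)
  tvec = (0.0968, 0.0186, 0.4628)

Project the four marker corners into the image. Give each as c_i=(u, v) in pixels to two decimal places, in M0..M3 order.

Intrinsics K: fx=681.8, fy=445.6, cx=335.8, cy=237.5
Marker side s = 0.143 m; corners in marker frame (Z=0):
  M0 = (-0.0715, +0.0715, 0)
  M1 = (+0.0715, +0.0715, 0)
  M2 = (+0.0715, -0.0715, 0)
  M3 = (-0.0715, -0.0715, 0)
rvec = (0.1514, 0.0538, 0.1632), |rvec| = θ = 0.22902 rad = 13.122°
Rodrigues: sinθ=0.22702, 1−cosθ=0.02611; R = I + sinθ·[k]× + (1−cosθ)·[k]×²:
    [+0.98530 -0.15772 +0.06563]
    [+0.16583 +0.97533 -0.14571]
    [-0.04103 +0.15445 +0.98715]
t = (0.0968, 0.0186, 0.4628) m
M0: Pc = R·M0+t = (+0.01507, +0.07648, +0.47678); u = 681.8·(+0.01507)/0.47678 + 335.8 = 357.3560, v = 445.6·(+0.07648)/0.47678 + 237.5 = 308.9781
M1: Pc = R·M1+t = (+0.15597, +0.10019, +0.47091); u = 681.8·(+0.15597)/0.47091 + 335.8 = 561.6217, v = 445.6·(+0.10019)/0.47091 + 237.5 = 332.3081
M2: Pc = R·M2+t = (+0.17853, -0.03928, +0.44882); u = 681.8·(+0.17853)/0.44882 + 335.8 = 606.9961, v = 445.6·(-0.03928)/0.44882 + 237.5 = 198.5030
M3: Pc = R·M3+t = (+0.03763, -0.06299, +0.45469); u = 681.8·(+0.03763)/0.45469 + 335.8 = 392.2228, v = 445.6·(-0.06299)/0.45469 + 237.5 = 175.7663

c0=(357.36, 308.98) c1=(561.62, 332.31) c2=(607.00, 198.50) c3=(392.22, 175.77)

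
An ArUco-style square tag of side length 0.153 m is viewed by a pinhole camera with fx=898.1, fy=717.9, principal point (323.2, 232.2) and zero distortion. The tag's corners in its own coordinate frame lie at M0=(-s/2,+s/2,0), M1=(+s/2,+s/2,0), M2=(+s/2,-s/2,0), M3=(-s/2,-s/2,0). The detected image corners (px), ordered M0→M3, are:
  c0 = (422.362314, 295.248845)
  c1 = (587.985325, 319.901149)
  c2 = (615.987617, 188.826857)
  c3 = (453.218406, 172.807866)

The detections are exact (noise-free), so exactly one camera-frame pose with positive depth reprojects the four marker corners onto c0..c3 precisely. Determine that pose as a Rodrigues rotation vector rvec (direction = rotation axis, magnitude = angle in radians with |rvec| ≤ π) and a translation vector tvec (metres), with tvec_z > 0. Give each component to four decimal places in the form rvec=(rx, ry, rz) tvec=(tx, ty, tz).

rvec=(-0.1951, 0.3406, 0.1875) tvec=(0.1814, 0.0126, 0.8385)

Intrinsics K: fx=898.1, fy=717.9, cx=323.2, cy=232.2
Marker side s = 0.153 m; corners in marker frame (Z=0):
  M0 = (-0.0765, +0.0765, 0)
  M1 = (+0.0765, +0.0765, 0)
  M2 = (+0.0765, -0.0765, 0)
  M3 = (-0.0765, -0.0765, 0)
Detected image corners:
  c0 = (422.362314, 295.248845) px
  c1 = (587.985325, 319.901149) px
  c2 = (615.987617, 188.826857) px
  c3 = (453.218406, 172.807866) px
Planar DLT: solve 8×8 A·h = b for H (H[2,2]=1):
  H  [+857.29022 -290.37164 +517.49362]
  H  [+31.16599 +781.68192 +242.96197]
  H  [-0.41500 -0.18798 +1.00000]
B = K⁻¹H; ‖b₁‖=1.192639, ‖b₂‖=1.192639; λ = 2/(‖b₁‖+‖b₂‖) = 0.838477, sign → tz>0 ⇒ λ=+0.838477
r₁ = λ·B[:,0] = (+0.92560,+0.14895,-0.34797); r₂ = λ·B[:,1] = (-0.21437,+0.96395,-0.15762)
r₃ = r₁×r₂ = (+0.31195,+0.22048,+0.92416); SVD([r₁ r₂ r₃]) → R = UVᵀ:
  R  [+0.92560 -0.21437 +0.31195]
  R  [+0.14895 +0.96395 +0.22048]
  R  [-0.34797 -0.15762 +0.92416]
t = (+0.18139, +0.01257, +0.83848) m
tr R = 2.813713; θ = arccos((tr R − 1)/2) = 0.435032 rad = 24.926°
axis k = ((R−Rᵀ)₃₂, (R−Rᵀ)₁₃, (R−Rᵀ)₂₁) / (2 sinθ) = (-0.448580, +0.782926, +0.431047)
rvec = θ·k = (-0.195147, +0.340598, +0.187520)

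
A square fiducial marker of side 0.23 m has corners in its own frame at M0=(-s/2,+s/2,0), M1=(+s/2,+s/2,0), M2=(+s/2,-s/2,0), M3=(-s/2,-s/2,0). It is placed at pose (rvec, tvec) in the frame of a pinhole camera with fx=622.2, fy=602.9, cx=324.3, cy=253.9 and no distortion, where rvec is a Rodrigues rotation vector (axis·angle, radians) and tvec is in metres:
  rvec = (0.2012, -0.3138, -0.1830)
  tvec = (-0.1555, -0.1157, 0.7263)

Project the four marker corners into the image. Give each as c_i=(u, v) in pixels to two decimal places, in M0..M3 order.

Intrinsics K: fx=622.2, fy=602.9, cx=324.3, cy=253.9
Marker side s = 0.23 m; corners in marker frame (Z=0):
  M0 = (-0.1150, +0.1150, 0)
  M1 = (+0.1150, +0.1150, 0)
  M2 = (+0.1150, -0.1150, 0)
  M3 = (-0.1150, -0.1150, 0)
rvec = (0.2012, -0.3138, -0.1830), |rvec| = θ = 0.41526 rad = 23.793°
Rodrigues: sinθ=0.40343, 1−cosθ=0.08499; R = I + sinθ·[k]× + (1−cosθ)·[k]×²:
    [+0.93496 +0.14667 -0.32301]
    [-0.20890 +0.96354 -0.16716]
    [+0.28671 +0.22377 +0.93152]
t = (-0.1555, -0.1157, 0.7263) m
M0: Pc = R·M0+t = (-0.24615, +0.01913, +0.71906); u = 622.2·(-0.24615)/0.71906 + 324.3 = 111.3044, v = 602.9·(+0.01913)/0.71906 + 253.9 = 269.9407
M1: Pc = R·M1+t = (-0.03111, -0.02892, +0.78501); u = 622.2·(-0.03111)/0.78501 + 324.3 = 299.6401, v = 602.9·(-0.02892)/0.78501 + 253.9 = 231.6916
M2: Pc = R·M2+t = (-0.06485, -0.25053, +0.73354); u = 622.2·(-0.06485)/0.73354 + 324.3 = 269.2964, v = 602.9·(-0.25053)/0.73354 + 253.9 = 47.9867
M3: Pc = R·M3+t = (-0.27989, -0.20248, +0.66759); u = 622.2·(-0.27989)/0.66759 + 324.3 = 63.4440, v = 602.9·(-0.20248)/0.66759 + 253.9 = 71.0385

c0=(111.30, 269.94) c1=(299.64, 231.69) c2=(269.30, 47.99) c3=(63.44, 71.04)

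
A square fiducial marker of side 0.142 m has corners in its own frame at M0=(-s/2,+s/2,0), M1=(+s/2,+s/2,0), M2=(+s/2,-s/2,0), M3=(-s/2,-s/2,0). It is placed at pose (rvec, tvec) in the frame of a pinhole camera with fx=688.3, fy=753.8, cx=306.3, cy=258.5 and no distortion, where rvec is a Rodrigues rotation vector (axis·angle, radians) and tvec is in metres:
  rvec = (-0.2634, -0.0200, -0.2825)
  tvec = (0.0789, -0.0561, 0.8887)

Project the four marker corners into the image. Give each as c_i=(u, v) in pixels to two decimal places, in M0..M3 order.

Intrinsics K: fx=688.3, fy=753.8, cx=306.3, cy=258.5
Marker side s = 0.142 m; corners in marker frame (Z=0):
  M0 = (-0.0710, +0.0710, 0)
  M1 = (+0.0710, +0.0710, 0)
  M2 = (+0.0710, -0.0710, 0)
  M3 = (-0.0710, -0.0710, 0)
rvec = (-0.2634, -0.0200, -0.2825), |rvec| = θ = 0.38676 rad = 22.160°
Rodrigues: sinθ=0.37719, 1−cosθ=0.07387; R = I + sinθ·[k]× + (1−cosθ)·[k]×²:
    [+0.96039 +0.27811 +0.01724]
    [-0.27291 +0.92633 +0.25967]
    [+0.05625 -0.25409 +0.96554]
t = (0.0789, -0.0561, 0.8887) m
M0: Pc = R·M0+t = (+0.03046, +0.02905, +0.86667); u = 688.3·(+0.03046)/0.86667 + 306.3 = 330.4894, v = 753.8·(+0.02905)/0.86667 + 258.5 = 283.7634
M1: Pc = R·M1+t = (+0.16683, -0.00971, +0.87465); u = 688.3·(+0.16683)/0.87465 + 306.3 = 437.5883, v = 753.8·(-0.00971)/0.87465 + 258.5 = 250.1343
M2: Pc = R·M2+t = (+0.12734, -0.14125, +0.91073); u = 688.3·(+0.12734)/0.91073 + 306.3 = 402.5406, v = 753.8·(-0.14125)/0.91073 + 258.5 = 141.5929
M3: Pc = R·M3+t = (-0.00903, -0.10249, +0.90275); u = 688.3·(-0.00903)/0.90275 + 306.3 = 299.4121, v = 753.8·(-0.10249)/0.90275 + 258.5 = 172.9175

c0=(330.49, 283.76) c1=(437.59, 250.13) c2=(402.54, 141.59) c3=(299.41, 172.92)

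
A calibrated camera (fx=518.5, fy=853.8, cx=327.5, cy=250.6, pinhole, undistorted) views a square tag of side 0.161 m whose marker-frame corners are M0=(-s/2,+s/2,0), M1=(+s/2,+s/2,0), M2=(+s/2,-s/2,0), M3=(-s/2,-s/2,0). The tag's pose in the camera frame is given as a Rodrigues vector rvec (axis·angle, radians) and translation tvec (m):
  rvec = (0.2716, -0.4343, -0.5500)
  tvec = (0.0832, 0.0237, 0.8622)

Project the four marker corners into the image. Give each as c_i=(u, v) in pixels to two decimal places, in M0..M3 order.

Intrinsics K: fx=518.5, fy=853.8, cx=327.5, cy=250.6
Marker side s = 0.161 m; corners in marker frame (Z=0):
  M0 = (-0.0805, +0.0805, 0)
  M1 = (+0.0805, +0.0805, 0)
  M2 = (+0.0805, -0.0805, 0)
  M3 = (-0.0805, -0.0805, 0)
rvec = (0.2716, -0.4343, -0.5500), |rvec| = θ = 0.75159 rad = 43.063°
Rodrigues: sinθ=0.68280, 1−cosθ=0.26939; R = I + sinθ·[k]× + (1−cosθ)·[k]×²:
    [+0.76579 +0.44341 -0.46579]
    [-0.55592 +0.82056 -0.13283]
    [+0.32331 +0.36066 +0.87487]
t = (0.0832, 0.0237, 0.8622) m
M0: Pc = R·M0+t = (+0.05725, +0.13451, +0.86521); u = 518.5·(+0.05725)/0.86521 + 327.5 = 361.8079, v = 853.8·(+0.13451)/0.86521 + 250.6 = 383.3328
M1: Pc = R·M1+t = (+0.18054, +0.04500, +0.91726); u = 518.5·(+0.18054)/0.91726 + 327.5 = 429.5541, v = 853.8·(+0.04500)/0.91726 + 250.6 = 292.4902
M2: Pc = R·M2+t = (+0.10915, -0.08711, +0.85919); u = 518.5·(+0.10915)/0.85919 + 327.5 = 393.3699, v = 853.8·(-0.08711)/0.85919 + 250.6 = 164.0407
M3: Pc = R·M3+t = (-0.01414, +0.00240, +0.80714); u = 518.5·(-0.01414)/0.80714 + 327.5 = 318.4165, v = 853.8·(+0.00240)/0.80714 + 250.6 = 253.1348

c0=(361.81, 383.33) c1=(429.55, 292.49) c2=(393.37, 164.04) c3=(318.42, 253.13)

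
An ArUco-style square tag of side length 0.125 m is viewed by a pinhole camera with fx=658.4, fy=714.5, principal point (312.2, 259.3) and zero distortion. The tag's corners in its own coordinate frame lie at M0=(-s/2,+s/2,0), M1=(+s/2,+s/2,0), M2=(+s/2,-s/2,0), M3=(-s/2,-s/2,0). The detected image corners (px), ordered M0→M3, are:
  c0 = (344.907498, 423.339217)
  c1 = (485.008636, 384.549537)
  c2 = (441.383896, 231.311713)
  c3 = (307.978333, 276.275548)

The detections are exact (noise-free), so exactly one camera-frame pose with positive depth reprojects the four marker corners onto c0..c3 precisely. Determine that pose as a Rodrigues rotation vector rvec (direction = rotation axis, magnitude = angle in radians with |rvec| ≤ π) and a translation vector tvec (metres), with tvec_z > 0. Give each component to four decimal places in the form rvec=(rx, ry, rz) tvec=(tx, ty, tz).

rvec=(-0.1240, 0.2576, -0.2850) tvec=(0.0704, 0.0555, 0.5759)

Intrinsics K: fx=658.4, fy=714.5, cx=312.2, cy=259.3
Marker side s = 0.125 m; corners in marker frame (Z=0):
  M0 = (-0.0625, +0.0625, 0)
  M1 = (+0.0625, +0.0625, 0)
  M2 = (+0.0625, -0.0625, 0)
  M3 = (-0.0625, -0.0625, 0)
Detected image corners:
  c0 = (344.907498, 423.339217) px
  c1 = (485.008636, 384.549537) px
  c2 = (441.383896, 231.311713) px
  c3 = (307.978333, 276.275548) px
Planar DLT: solve 8×8 A·h = b for H (H[2,2]=1):
  H  [+933.69397 +213.97918 +392.74619]
  H  [-468.60559 +1110.98889 +328.12065]
  H  [-0.40494 -0.27242 +1.00000]
B = K⁻¹H; ‖b₁‖=1.736518, ‖b₂‖=1.736518; λ = 2/(‖b₁‖+‖b₂‖) = 0.575865, sign → tz>0 ⇒ λ=+0.575865
r₁ = λ·B[:,0] = (+0.92722,-0.29305,-0.23319); r₂ = λ·B[:,1] = (+0.26154,+0.95236,-0.15688)
r₃ = r₁×r₂ = (+0.26805,+0.08447,+0.95969); SVD([r₁ r₂ r₃]) → R = UVᵀ:
  R  [+0.92722 +0.26154 +0.26805]
  R  [-0.29305 +0.95236 +0.08447]
  R  [-0.23319 -0.15688 +0.95969]
t = (+0.07045, +0.05547, +0.57587) m
tr R = 2.839273; θ = arccos((tr R − 1)/2) = 0.403643 rad = 23.127°
axis k = ((R−Rᵀ)₃₂, (R−Rᵀ)₁₃, (R−Rᵀ)₂₁) / (2 sinθ) = (-0.307244, +0.638085, -0.706009)
rvec = θ·k = (-0.124017, +0.257558, -0.284975)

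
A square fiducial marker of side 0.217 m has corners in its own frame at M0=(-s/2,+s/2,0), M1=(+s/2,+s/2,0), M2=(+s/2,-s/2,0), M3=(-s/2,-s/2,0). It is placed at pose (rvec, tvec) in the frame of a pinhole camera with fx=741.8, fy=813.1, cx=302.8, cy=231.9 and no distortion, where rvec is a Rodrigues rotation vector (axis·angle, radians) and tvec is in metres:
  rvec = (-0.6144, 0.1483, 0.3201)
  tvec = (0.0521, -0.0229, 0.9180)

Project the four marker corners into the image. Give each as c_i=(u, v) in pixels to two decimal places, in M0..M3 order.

c0=(230.18, 262.68) c1=(407.27, 317.47) c2=(451.48, 164.17) c3=(292.96, 123.47)

Intrinsics K: fx=741.8, fy=813.1, cx=302.8, cy=231.9
Marker side s = 0.217 m; corners in marker frame (Z=0):
  M0 = (-0.1085, +0.1085, 0)
  M1 = (+0.1085, +0.1085, 0)
  M2 = (+0.1085, -0.1085, 0)
  M3 = (-0.1085, -0.1085, 0)
rvec = (-0.6144, 0.1483, 0.3201), |rvec| = θ = 0.70848 rad = 40.593°
Rodrigues: sinθ=0.65068, 1−cosθ=0.24065; R = I + sinθ·[k]× + (1−cosθ)·[k]×²:
    [+0.94033 -0.33767 +0.04191]
    [+0.25030 +0.76990 +0.58703]
    [-0.23049 -0.54152 +0.80848]
t = (0.0521, -0.0229, 0.9180) m
M0: Pc = R·M0+t = (-0.08656, +0.03348, +0.88425); u = 741.8·(-0.08656)/0.88425 + 302.8 = 230.1823, v = 813.1·(+0.03348)/0.88425 + 231.9 = 262.6822
M1: Pc = R·M1+t = (+0.11749, +0.08779, +0.83424); u = 741.8·(+0.11749)/0.83424 + 302.8 = 407.2706, v = 813.1·(+0.08779)/0.83424 + 231.9 = 317.4670
M2: Pc = R·M2+t = (+0.19076, -0.07928, +0.95175); u = 741.8·(+0.19076)/0.95175 + 302.8 = 451.4825, v = 813.1·(-0.07928)/0.95175 + 231.9 = 164.1726
M3: Pc = R·M3+t = (-0.01329, -0.13359, +1.00176); u = 741.8·(-0.01329)/1.00176 + 302.8 = 292.9597, v = 813.1·(-0.13359)/1.00176 + 231.9 = 123.4680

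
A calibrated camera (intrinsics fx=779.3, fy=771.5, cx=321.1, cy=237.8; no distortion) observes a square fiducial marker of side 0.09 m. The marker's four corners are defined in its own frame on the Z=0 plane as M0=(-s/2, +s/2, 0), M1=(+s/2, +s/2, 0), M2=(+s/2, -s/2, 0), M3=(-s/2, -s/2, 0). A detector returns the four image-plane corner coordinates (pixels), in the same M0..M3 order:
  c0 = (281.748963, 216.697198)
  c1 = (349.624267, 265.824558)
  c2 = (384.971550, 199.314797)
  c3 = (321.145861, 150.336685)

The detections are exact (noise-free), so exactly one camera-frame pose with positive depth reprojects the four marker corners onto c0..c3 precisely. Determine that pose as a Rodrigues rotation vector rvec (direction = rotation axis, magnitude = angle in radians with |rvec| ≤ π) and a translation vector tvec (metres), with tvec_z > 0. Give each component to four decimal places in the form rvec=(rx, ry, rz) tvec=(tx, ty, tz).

rvec=(-0.3269, -0.4020, 0.5587) tvec=(0.0149, -0.0320, 0.8203)

Intrinsics K: fx=779.3, fy=771.5, cx=321.1, cy=237.8
Marker side s = 0.09 m; corners in marker frame (Z=0):
  M0 = (-0.0450, +0.0450, 0)
  M1 = (+0.0450, +0.0450, 0)
  M2 = (+0.0450, -0.0450, 0)
  M3 = (-0.0450, -0.0450, 0)
Detected image corners:
  c0 = (281.748963, 216.697198) px
  c1 = (349.624267, 265.824558) px
  c2 = (384.971550, 199.314797) px
  c3 = (321.145861, 150.336685) px
Planar DLT: solve 8×8 A·h = b for H (H[2,2]=1):
  H  [+844.17434 -579.24987 +335.28667]
  H  [+615.31937 +635.92602 +207.68160]
  H  [+0.33795 -0.49151 +1.00000]
B = K⁻¹H; ‖b₁‖=1.219075, ‖b₂‖=1.219075; λ = 2/(‖b₁‖+‖b₂‖) = 0.820294, sign → tz>0 ⇒ λ=+0.820294
r₁ = λ·B[:,0] = (+0.77436,+0.56879,+0.27721); r₂ = λ·B[:,1] = (-0.44360,+0.80042,-0.40318)
r₃ = r₁×r₂ = (-0.45121,+0.18923,+0.87212); SVD([r₁ r₂ r₃]) → R = UVᵀ:
  R  [+0.77436 -0.44360 -0.45121]
  R  [+0.56879 +0.80042 +0.18923]
  R  [+0.27721 -0.40318 +0.87212]
t = (+0.01493, -0.03202, +0.82029) m
tr R = 2.446899; θ = arccos((tr R − 1)/2) = 0.762011 rad = 43.660°
axis k = ((R−Rᵀ)₃₂, (R−Rᵀ)₁₃, (R−Rᵀ)₂₁) / (2 sinθ) = (-0.429052, -0.527557, +0.733211)
rvec = θ·k = (-0.326942, -0.402004, +0.558715)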